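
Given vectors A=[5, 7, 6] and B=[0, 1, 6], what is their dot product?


Dot product = sum of element-wise products
A[0]*B[0] = 5*0 = 0
A[1]*B[1] = 7*1 = 7
A[2]*B[2] = 6*6 = 36
Sum = 0 + 7 + 36 = 43

43


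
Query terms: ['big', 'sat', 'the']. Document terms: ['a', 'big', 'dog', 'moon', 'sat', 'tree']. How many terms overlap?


Query terms: ['big', 'sat', 'the']
Document terms: ['a', 'big', 'dog', 'moon', 'sat', 'tree']
Common terms: ['big', 'sat']
Overlap count = 2

2


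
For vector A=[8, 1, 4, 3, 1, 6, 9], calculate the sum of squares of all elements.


|A|^2 = sum of squared components
A[0]^2 = 8^2 = 64
A[1]^2 = 1^2 = 1
A[2]^2 = 4^2 = 16
A[3]^2 = 3^2 = 9
A[4]^2 = 1^2 = 1
A[5]^2 = 6^2 = 36
A[6]^2 = 9^2 = 81
Sum = 64 + 1 + 16 + 9 + 1 + 36 + 81 = 208

208


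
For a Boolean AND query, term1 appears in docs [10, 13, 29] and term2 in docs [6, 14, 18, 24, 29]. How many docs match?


Boolean AND: find intersection of posting lists
term1 docs: [10, 13, 29]
term2 docs: [6, 14, 18, 24, 29]
Intersection: [29]
|intersection| = 1

1


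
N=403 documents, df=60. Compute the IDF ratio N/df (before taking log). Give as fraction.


IDF ratio = N / df
= 403 / 60
= 403/60

403/60


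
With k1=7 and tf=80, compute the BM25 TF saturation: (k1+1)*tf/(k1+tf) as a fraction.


BM25 TF component = (k1+1)*tf / (k1+tf)
k1 = 7, tf = 80
Numerator = (7+1)*80 = 640
Denominator = 7 + 80 = 87
= 640/87 = 640/87

640/87


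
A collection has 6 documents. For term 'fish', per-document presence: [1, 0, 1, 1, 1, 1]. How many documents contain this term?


Checking each document for 'fish':
Doc 1: present
Doc 2: absent
Doc 3: present
Doc 4: present
Doc 5: present
Doc 6: present
df = sum of presences = 1 + 0 + 1 + 1 + 1 + 1 = 5

5


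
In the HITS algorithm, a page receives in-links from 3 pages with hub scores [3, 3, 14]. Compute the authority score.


Authority = sum of hub scores of in-linkers
In-link 1: hub score = 3
In-link 2: hub score = 3
In-link 3: hub score = 14
Authority = 3 + 3 + 14 = 20

20


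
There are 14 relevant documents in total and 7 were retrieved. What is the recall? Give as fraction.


Recall = retrieved_relevant / total_relevant
= 7 / 14
= 7 / (7 + 7)
= 1/2

1/2


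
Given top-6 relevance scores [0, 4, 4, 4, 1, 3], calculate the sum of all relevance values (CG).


Cumulative Gain = sum of relevance scores
Position 1: rel=0, running sum=0
Position 2: rel=4, running sum=4
Position 3: rel=4, running sum=8
Position 4: rel=4, running sum=12
Position 5: rel=1, running sum=13
Position 6: rel=3, running sum=16
CG = 16

16


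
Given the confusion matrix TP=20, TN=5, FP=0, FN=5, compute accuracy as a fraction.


Accuracy = (TP + TN) / (TP + TN + FP + FN)
TP + TN = 20 + 5 = 25
Total = 20 + 5 + 0 + 5 = 30
Accuracy = 25 / 30 = 5/6

5/6


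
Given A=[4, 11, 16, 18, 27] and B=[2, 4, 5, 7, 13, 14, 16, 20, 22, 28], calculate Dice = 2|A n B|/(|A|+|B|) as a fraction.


A intersect B = [4, 16]
|A intersect B| = 2
|A| = 5, |B| = 10
Dice = 2*2 / (5+10)
= 4 / 15 = 4/15

4/15


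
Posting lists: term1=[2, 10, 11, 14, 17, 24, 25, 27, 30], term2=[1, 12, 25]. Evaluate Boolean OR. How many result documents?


Boolean OR: find union of posting lists
term1 docs: [2, 10, 11, 14, 17, 24, 25, 27, 30]
term2 docs: [1, 12, 25]
Union: [1, 2, 10, 11, 12, 14, 17, 24, 25, 27, 30]
|union| = 11

11


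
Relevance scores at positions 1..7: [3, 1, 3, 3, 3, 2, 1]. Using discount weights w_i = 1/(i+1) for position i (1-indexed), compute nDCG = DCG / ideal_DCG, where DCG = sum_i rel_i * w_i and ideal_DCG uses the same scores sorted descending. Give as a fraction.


Position discount weights w_i = 1/(i+1) for i=1..7:
Weights = [1/2, 1/3, 1/4, 1/5, 1/6, 1/7, 1/8]
Actual relevance: [3, 1, 3, 3, 3, 2, 1]
DCG = 3/2 + 1/3 + 3/4 + 3/5 + 3/6 + 2/7 + 1/8 = 3439/840
Ideal relevance (sorted desc): [3, 3, 3, 3, 2, 1, 1]
Ideal DCG = 3/2 + 3/3 + 3/4 + 3/5 + 2/6 + 1/7 + 1/8 = 3739/840
nDCG = DCG / ideal_DCG = 3439/840 / 3739/840 = 3439/3739

3439/3739


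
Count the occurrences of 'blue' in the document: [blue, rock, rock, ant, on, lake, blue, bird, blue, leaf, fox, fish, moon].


Document has 13 words
Scanning for 'blue':
Found at positions: [0, 6, 8]
Count = 3

3


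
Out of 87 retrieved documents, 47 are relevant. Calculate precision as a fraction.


Precision = relevant_retrieved / total_retrieved
= 47 / 87
= 47 / (47 + 40)
= 47/87

47/87


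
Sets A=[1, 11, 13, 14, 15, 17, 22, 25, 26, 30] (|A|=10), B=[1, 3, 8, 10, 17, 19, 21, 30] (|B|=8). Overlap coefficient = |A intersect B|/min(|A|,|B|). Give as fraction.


A intersect B = [1, 17, 30]
|A intersect B| = 3
min(|A|, |B|) = min(10, 8) = 8
Overlap = 3 / 8 = 3/8

3/8


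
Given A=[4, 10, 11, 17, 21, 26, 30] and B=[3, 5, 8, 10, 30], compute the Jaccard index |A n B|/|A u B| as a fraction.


A intersect B = [10, 30]
|A intersect B| = 2
A union B = [3, 4, 5, 8, 10, 11, 17, 21, 26, 30]
|A union B| = 10
Jaccard = 2/10 = 1/5

1/5


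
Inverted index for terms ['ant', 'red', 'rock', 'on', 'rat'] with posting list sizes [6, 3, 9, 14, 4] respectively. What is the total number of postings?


Summing posting list sizes:
'ant': 6 postings
'red': 3 postings
'rock': 9 postings
'on': 14 postings
'rat': 4 postings
Total = 6 + 3 + 9 + 14 + 4 = 36

36


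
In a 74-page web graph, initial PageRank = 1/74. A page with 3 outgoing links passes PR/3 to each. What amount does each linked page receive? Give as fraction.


Initial PR = 1/74 = 1/74
Outlinks = 3
Contribution per link = PR / outlinks
= 1/74 / 3
= 1/222

1/222


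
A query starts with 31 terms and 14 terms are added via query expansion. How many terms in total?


Original terms: 31
Expansion terms: 14
Total = 31 + 14 = 45

45


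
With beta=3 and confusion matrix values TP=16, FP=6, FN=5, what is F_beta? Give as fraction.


P = TP/(TP+FP) = 16/22 = 8/11
R = TP/(TP+FN) = 16/21 = 16/21
beta^2 = 3^2 = 9
(1 + beta^2) = 10
Numerator = (1+beta^2)*P*R = 1280/231
Denominator = beta^2*P + R = 72/11 + 16/21 = 1688/231
F_beta = 160/211

160/211


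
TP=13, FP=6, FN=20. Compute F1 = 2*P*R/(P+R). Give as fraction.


F1 = 2 * P * R / (P + R)
P = TP/(TP+FP) = 13/19 = 13/19
R = TP/(TP+FN) = 13/33 = 13/33
2 * P * R = 2 * 13/19 * 13/33 = 338/627
P + R = 13/19 + 13/33 = 676/627
F1 = 338/627 / 676/627 = 1/2

1/2


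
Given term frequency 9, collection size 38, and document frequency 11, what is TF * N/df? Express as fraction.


TF * (N/df)
= 9 * (38/11)
= 9 * 38/11
= 342/11

342/11


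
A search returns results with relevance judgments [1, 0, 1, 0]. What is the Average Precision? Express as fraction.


Computing P@k for each relevant position:
Position 1: relevant, P@1 = 1/1 = 1
Position 2: not relevant
Position 3: relevant, P@3 = 2/3 = 2/3
Position 4: not relevant
Sum of P@k = 1 + 2/3 = 5/3
AP = 5/3 / 2 = 5/6

5/6


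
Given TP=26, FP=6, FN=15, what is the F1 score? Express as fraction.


F1 = 2 * P * R / (P + R)
P = TP/(TP+FP) = 26/32 = 13/16
R = TP/(TP+FN) = 26/41 = 26/41
2 * P * R = 2 * 13/16 * 26/41 = 169/164
P + R = 13/16 + 26/41 = 949/656
F1 = 169/164 / 949/656 = 52/73

52/73


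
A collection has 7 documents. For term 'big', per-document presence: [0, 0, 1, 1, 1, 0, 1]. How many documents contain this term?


Checking each document for 'big':
Doc 1: absent
Doc 2: absent
Doc 3: present
Doc 4: present
Doc 5: present
Doc 6: absent
Doc 7: present
df = sum of presences = 0 + 0 + 1 + 1 + 1 + 0 + 1 = 4

4


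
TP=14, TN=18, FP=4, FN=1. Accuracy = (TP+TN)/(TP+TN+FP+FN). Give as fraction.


Accuracy = (TP + TN) / (TP + TN + FP + FN)
TP + TN = 14 + 18 = 32
Total = 14 + 18 + 4 + 1 = 37
Accuracy = 32 / 37 = 32/37

32/37


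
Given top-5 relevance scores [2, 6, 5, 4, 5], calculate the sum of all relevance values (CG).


Cumulative Gain = sum of relevance scores
Position 1: rel=2, running sum=2
Position 2: rel=6, running sum=8
Position 3: rel=5, running sum=13
Position 4: rel=4, running sum=17
Position 5: rel=5, running sum=22
CG = 22

22


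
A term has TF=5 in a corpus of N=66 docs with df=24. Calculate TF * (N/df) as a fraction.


TF * (N/df)
= 5 * (66/24)
= 5 * 11/4
= 55/4

55/4


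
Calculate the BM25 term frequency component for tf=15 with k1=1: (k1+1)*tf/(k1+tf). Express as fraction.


BM25 TF component = (k1+1)*tf / (k1+tf)
k1 = 1, tf = 15
Numerator = (1+1)*15 = 30
Denominator = 1 + 15 = 16
= 30/16 = 15/8

15/8


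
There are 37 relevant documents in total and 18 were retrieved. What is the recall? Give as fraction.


Recall = retrieved_relevant / total_relevant
= 18 / 37
= 18 / (18 + 19)
= 18/37

18/37


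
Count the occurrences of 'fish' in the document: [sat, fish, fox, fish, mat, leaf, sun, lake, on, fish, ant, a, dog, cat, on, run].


Document has 16 words
Scanning for 'fish':
Found at positions: [1, 3, 9]
Count = 3

3


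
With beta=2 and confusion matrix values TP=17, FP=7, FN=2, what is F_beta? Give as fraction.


P = TP/(TP+FP) = 17/24 = 17/24
R = TP/(TP+FN) = 17/19 = 17/19
beta^2 = 2^2 = 4
(1 + beta^2) = 5
Numerator = (1+beta^2)*P*R = 1445/456
Denominator = beta^2*P + R = 17/6 + 17/19 = 425/114
F_beta = 17/20

17/20


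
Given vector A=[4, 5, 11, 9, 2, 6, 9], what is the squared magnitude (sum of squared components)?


|A|^2 = sum of squared components
A[0]^2 = 4^2 = 16
A[1]^2 = 5^2 = 25
A[2]^2 = 11^2 = 121
A[3]^2 = 9^2 = 81
A[4]^2 = 2^2 = 4
A[5]^2 = 6^2 = 36
A[6]^2 = 9^2 = 81
Sum = 16 + 25 + 121 + 81 + 4 + 36 + 81 = 364

364


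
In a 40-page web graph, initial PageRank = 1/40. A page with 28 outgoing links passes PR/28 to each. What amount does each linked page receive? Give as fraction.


Initial PR = 1/40 = 1/40
Outlinks = 28
Contribution per link = PR / outlinks
= 1/40 / 28
= 1/1120

1/1120


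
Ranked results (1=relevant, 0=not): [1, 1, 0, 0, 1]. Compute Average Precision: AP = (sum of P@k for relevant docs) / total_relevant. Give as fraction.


Computing P@k for each relevant position:
Position 1: relevant, P@1 = 1/1 = 1
Position 2: relevant, P@2 = 2/2 = 1
Position 3: not relevant
Position 4: not relevant
Position 5: relevant, P@5 = 3/5 = 3/5
Sum of P@k = 1 + 1 + 3/5 = 13/5
AP = 13/5 / 3 = 13/15

13/15


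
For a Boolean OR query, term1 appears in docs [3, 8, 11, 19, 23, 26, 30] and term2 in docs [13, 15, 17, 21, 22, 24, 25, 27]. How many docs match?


Boolean OR: find union of posting lists
term1 docs: [3, 8, 11, 19, 23, 26, 30]
term2 docs: [13, 15, 17, 21, 22, 24, 25, 27]
Union: [3, 8, 11, 13, 15, 17, 19, 21, 22, 23, 24, 25, 26, 27, 30]
|union| = 15

15


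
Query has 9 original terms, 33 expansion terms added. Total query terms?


Original terms: 9
Expansion terms: 33
Total = 9 + 33 = 42

42


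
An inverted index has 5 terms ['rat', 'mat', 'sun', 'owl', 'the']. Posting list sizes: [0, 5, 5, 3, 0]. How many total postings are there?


Summing posting list sizes:
'rat': 0 postings
'mat': 5 postings
'sun': 5 postings
'owl': 3 postings
'the': 0 postings
Total = 0 + 5 + 5 + 3 + 0 = 13

13


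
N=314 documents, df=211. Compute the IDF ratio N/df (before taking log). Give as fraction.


IDF ratio = N / df
= 314 / 211
= 314/211

314/211


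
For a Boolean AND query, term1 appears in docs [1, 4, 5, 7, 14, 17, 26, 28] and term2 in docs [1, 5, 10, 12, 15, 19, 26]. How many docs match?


Boolean AND: find intersection of posting lists
term1 docs: [1, 4, 5, 7, 14, 17, 26, 28]
term2 docs: [1, 5, 10, 12, 15, 19, 26]
Intersection: [1, 5, 26]
|intersection| = 3

3


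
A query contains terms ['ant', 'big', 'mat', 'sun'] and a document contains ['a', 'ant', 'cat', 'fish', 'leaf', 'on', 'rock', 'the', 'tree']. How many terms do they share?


Query terms: ['ant', 'big', 'mat', 'sun']
Document terms: ['a', 'ant', 'cat', 'fish', 'leaf', 'on', 'rock', 'the', 'tree']
Common terms: ['ant']
Overlap count = 1

1


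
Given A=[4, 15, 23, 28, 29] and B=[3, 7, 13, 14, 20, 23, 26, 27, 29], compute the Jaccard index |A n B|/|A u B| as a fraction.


A intersect B = [23, 29]
|A intersect B| = 2
A union B = [3, 4, 7, 13, 14, 15, 20, 23, 26, 27, 28, 29]
|A union B| = 12
Jaccard = 2/12 = 1/6

1/6


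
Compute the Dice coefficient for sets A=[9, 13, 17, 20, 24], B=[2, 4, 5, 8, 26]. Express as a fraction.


A intersect B = []
|A intersect B| = 0
|A| = 5, |B| = 5
Dice = 2*0 / (5+5)
= 0 / 10 = 0

0


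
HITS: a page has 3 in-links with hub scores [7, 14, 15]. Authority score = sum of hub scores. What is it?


Authority = sum of hub scores of in-linkers
In-link 1: hub score = 7
In-link 2: hub score = 14
In-link 3: hub score = 15
Authority = 7 + 14 + 15 = 36

36


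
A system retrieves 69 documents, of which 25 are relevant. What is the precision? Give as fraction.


Precision = relevant_retrieved / total_retrieved
= 25 / 69
= 25 / (25 + 44)
= 25/69

25/69


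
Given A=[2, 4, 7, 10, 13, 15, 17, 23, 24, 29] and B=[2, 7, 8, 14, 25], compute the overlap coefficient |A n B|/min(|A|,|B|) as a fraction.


A intersect B = [2, 7]
|A intersect B| = 2
min(|A|, |B|) = min(10, 5) = 5
Overlap = 2 / 5 = 2/5

2/5


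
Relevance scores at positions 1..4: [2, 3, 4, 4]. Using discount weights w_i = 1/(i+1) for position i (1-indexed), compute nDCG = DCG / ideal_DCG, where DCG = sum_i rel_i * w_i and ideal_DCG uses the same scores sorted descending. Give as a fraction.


Position discount weights w_i = 1/(i+1) for i=1..4:
Weights = [1/2, 1/3, 1/4, 1/5]
Actual relevance: [2, 3, 4, 4]
DCG = 2/2 + 3/3 + 4/4 + 4/5 = 19/5
Ideal relevance (sorted desc): [4, 4, 3, 2]
Ideal DCG = 4/2 + 4/3 + 3/4 + 2/5 = 269/60
nDCG = DCG / ideal_DCG = 19/5 / 269/60 = 228/269

228/269


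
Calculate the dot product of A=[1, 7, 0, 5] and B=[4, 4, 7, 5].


Dot product = sum of element-wise products
A[0]*B[0] = 1*4 = 4
A[1]*B[1] = 7*4 = 28
A[2]*B[2] = 0*7 = 0
A[3]*B[3] = 5*5 = 25
Sum = 4 + 28 + 0 + 25 = 57

57


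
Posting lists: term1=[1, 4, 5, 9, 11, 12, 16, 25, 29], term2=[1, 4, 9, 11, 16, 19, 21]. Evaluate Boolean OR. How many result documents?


Boolean OR: find union of posting lists
term1 docs: [1, 4, 5, 9, 11, 12, 16, 25, 29]
term2 docs: [1, 4, 9, 11, 16, 19, 21]
Union: [1, 4, 5, 9, 11, 12, 16, 19, 21, 25, 29]
|union| = 11

11


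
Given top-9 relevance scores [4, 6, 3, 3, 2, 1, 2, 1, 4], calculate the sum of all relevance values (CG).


Cumulative Gain = sum of relevance scores
Position 1: rel=4, running sum=4
Position 2: rel=6, running sum=10
Position 3: rel=3, running sum=13
Position 4: rel=3, running sum=16
Position 5: rel=2, running sum=18
Position 6: rel=1, running sum=19
Position 7: rel=2, running sum=21
Position 8: rel=1, running sum=22
Position 9: rel=4, running sum=26
CG = 26

26


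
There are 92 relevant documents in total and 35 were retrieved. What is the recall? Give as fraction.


Recall = retrieved_relevant / total_relevant
= 35 / 92
= 35 / (35 + 57)
= 35/92

35/92


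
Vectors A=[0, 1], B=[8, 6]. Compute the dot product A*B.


Dot product = sum of element-wise products
A[0]*B[0] = 0*8 = 0
A[1]*B[1] = 1*6 = 6
Sum = 0 + 6 = 6

6


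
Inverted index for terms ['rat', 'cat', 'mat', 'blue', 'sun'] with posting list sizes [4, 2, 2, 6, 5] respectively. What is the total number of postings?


Summing posting list sizes:
'rat': 4 postings
'cat': 2 postings
'mat': 2 postings
'blue': 6 postings
'sun': 5 postings
Total = 4 + 2 + 2 + 6 + 5 = 19

19


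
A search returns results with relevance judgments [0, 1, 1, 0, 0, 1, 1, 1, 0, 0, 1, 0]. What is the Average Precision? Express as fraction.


Computing P@k for each relevant position:
Position 1: not relevant
Position 2: relevant, P@2 = 1/2 = 1/2
Position 3: relevant, P@3 = 2/3 = 2/3
Position 4: not relevant
Position 5: not relevant
Position 6: relevant, P@6 = 3/6 = 1/2
Position 7: relevant, P@7 = 4/7 = 4/7
Position 8: relevant, P@8 = 5/8 = 5/8
Position 9: not relevant
Position 10: not relevant
Position 11: relevant, P@11 = 6/11 = 6/11
Position 12: not relevant
Sum of P@k = 1/2 + 2/3 + 1/2 + 4/7 + 5/8 + 6/11 = 6299/1848
AP = 6299/1848 / 6 = 6299/11088

6299/11088


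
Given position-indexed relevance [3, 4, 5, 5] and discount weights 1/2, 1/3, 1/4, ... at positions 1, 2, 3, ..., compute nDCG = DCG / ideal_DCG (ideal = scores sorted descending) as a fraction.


Position discount weights w_i = 1/(i+1) for i=1..4:
Weights = [1/2, 1/3, 1/4, 1/5]
Actual relevance: [3, 4, 5, 5]
DCG = 3/2 + 4/3 + 5/4 + 5/5 = 61/12
Ideal relevance (sorted desc): [5, 5, 4, 3]
Ideal DCG = 5/2 + 5/3 + 4/4 + 3/5 = 173/30
nDCG = DCG / ideal_DCG = 61/12 / 173/30 = 305/346

305/346


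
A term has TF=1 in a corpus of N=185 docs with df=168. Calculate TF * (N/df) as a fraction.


TF * (N/df)
= 1 * (185/168)
= 1 * 185/168
= 185/168

185/168


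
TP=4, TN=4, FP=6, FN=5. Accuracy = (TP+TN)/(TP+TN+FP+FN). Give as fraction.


Accuracy = (TP + TN) / (TP + TN + FP + FN)
TP + TN = 4 + 4 = 8
Total = 4 + 4 + 6 + 5 = 19
Accuracy = 8 / 19 = 8/19

8/19


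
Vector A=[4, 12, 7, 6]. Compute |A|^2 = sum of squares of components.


|A|^2 = sum of squared components
A[0]^2 = 4^2 = 16
A[1]^2 = 12^2 = 144
A[2]^2 = 7^2 = 49
A[3]^2 = 6^2 = 36
Sum = 16 + 144 + 49 + 36 = 245

245


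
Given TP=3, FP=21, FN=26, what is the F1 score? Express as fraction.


F1 = 2 * P * R / (P + R)
P = TP/(TP+FP) = 3/24 = 1/8
R = TP/(TP+FN) = 3/29 = 3/29
2 * P * R = 2 * 1/8 * 3/29 = 3/116
P + R = 1/8 + 3/29 = 53/232
F1 = 3/116 / 53/232 = 6/53

6/53


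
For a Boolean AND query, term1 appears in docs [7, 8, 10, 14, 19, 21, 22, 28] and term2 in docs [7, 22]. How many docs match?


Boolean AND: find intersection of posting lists
term1 docs: [7, 8, 10, 14, 19, 21, 22, 28]
term2 docs: [7, 22]
Intersection: [7, 22]
|intersection| = 2

2


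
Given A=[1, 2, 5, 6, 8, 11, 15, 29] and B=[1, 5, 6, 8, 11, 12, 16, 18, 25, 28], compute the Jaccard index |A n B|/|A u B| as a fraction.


A intersect B = [1, 5, 6, 8, 11]
|A intersect B| = 5
A union B = [1, 2, 5, 6, 8, 11, 12, 15, 16, 18, 25, 28, 29]
|A union B| = 13
Jaccard = 5/13 = 5/13

5/13


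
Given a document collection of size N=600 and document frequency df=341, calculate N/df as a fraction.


IDF ratio = N / df
= 600 / 341
= 600/341

600/341


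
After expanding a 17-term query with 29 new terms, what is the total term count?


Original terms: 17
Expansion terms: 29
Total = 17 + 29 = 46

46


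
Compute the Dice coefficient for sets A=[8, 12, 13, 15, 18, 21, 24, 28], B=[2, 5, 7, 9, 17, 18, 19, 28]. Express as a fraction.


A intersect B = [18, 28]
|A intersect B| = 2
|A| = 8, |B| = 8
Dice = 2*2 / (8+8)
= 4 / 16 = 1/4

1/4


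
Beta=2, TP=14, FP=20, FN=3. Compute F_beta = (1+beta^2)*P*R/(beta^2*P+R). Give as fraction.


P = TP/(TP+FP) = 14/34 = 7/17
R = TP/(TP+FN) = 14/17 = 14/17
beta^2 = 2^2 = 4
(1 + beta^2) = 5
Numerator = (1+beta^2)*P*R = 490/289
Denominator = beta^2*P + R = 28/17 + 14/17 = 42/17
F_beta = 35/51

35/51


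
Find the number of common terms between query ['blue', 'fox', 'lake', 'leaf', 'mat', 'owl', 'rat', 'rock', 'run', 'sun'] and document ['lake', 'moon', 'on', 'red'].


Query terms: ['blue', 'fox', 'lake', 'leaf', 'mat', 'owl', 'rat', 'rock', 'run', 'sun']
Document terms: ['lake', 'moon', 'on', 'red']
Common terms: ['lake']
Overlap count = 1

1


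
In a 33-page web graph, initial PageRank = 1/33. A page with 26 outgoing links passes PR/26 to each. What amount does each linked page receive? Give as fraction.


Initial PR = 1/33 = 1/33
Outlinks = 26
Contribution per link = PR / outlinks
= 1/33 / 26
= 1/858

1/858


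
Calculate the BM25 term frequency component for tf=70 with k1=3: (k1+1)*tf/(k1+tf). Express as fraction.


BM25 TF component = (k1+1)*tf / (k1+tf)
k1 = 3, tf = 70
Numerator = (3+1)*70 = 280
Denominator = 3 + 70 = 73
= 280/73 = 280/73

280/73


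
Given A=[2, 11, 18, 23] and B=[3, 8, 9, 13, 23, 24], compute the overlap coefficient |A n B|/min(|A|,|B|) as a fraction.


A intersect B = [23]
|A intersect B| = 1
min(|A|, |B|) = min(4, 6) = 4
Overlap = 1 / 4 = 1/4

1/4


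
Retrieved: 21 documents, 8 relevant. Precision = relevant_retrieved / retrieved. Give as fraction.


Precision = relevant_retrieved / total_retrieved
= 8 / 21
= 8 / (8 + 13)
= 8/21

8/21


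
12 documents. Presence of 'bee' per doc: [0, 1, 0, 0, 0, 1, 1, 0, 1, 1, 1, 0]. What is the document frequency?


Checking each document for 'bee':
Doc 1: absent
Doc 2: present
Doc 3: absent
Doc 4: absent
Doc 5: absent
Doc 6: present
Doc 7: present
Doc 8: absent
Doc 9: present
Doc 10: present
Doc 11: present
Doc 12: absent
df = sum of presences = 0 + 1 + 0 + 0 + 0 + 1 + 1 + 0 + 1 + 1 + 1 + 0 = 6

6


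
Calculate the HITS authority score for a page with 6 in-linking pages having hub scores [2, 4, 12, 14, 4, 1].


Authority = sum of hub scores of in-linkers
In-link 1: hub score = 2
In-link 2: hub score = 4
In-link 3: hub score = 12
In-link 4: hub score = 14
In-link 5: hub score = 4
In-link 6: hub score = 1
Authority = 2 + 4 + 12 + 14 + 4 + 1 = 37

37


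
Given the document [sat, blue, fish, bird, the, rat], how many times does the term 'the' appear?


Document has 6 words
Scanning for 'the':
Found at positions: [4]
Count = 1

1


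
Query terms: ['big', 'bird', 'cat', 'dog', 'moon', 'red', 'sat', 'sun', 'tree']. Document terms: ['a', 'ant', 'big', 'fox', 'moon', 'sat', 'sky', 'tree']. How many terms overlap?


Query terms: ['big', 'bird', 'cat', 'dog', 'moon', 'red', 'sat', 'sun', 'tree']
Document terms: ['a', 'ant', 'big', 'fox', 'moon', 'sat', 'sky', 'tree']
Common terms: ['big', 'moon', 'sat', 'tree']
Overlap count = 4

4


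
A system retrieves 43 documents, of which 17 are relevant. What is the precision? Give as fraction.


Precision = relevant_retrieved / total_retrieved
= 17 / 43
= 17 / (17 + 26)
= 17/43

17/43


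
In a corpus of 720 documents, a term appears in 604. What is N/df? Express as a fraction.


IDF ratio = N / df
= 720 / 604
= 180/151

180/151


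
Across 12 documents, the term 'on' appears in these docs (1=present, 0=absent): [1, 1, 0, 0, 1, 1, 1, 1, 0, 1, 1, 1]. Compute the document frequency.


Checking each document for 'on':
Doc 1: present
Doc 2: present
Doc 3: absent
Doc 4: absent
Doc 5: present
Doc 6: present
Doc 7: present
Doc 8: present
Doc 9: absent
Doc 10: present
Doc 11: present
Doc 12: present
df = sum of presences = 1 + 1 + 0 + 0 + 1 + 1 + 1 + 1 + 0 + 1 + 1 + 1 = 9

9


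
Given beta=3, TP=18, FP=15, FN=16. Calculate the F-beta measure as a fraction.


P = TP/(TP+FP) = 18/33 = 6/11
R = TP/(TP+FN) = 18/34 = 9/17
beta^2 = 3^2 = 9
(1 + beta^2) = 10
Numerator = (1+beta^2)*P*R = 540/187
Denominator = beta^2*P + R = 54/11 + 9/17 = 1017/187
F_beta = 60/113

60/113


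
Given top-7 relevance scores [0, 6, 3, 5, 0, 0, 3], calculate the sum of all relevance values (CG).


Cumulative Gain = sum of relevance scores
Position 1: rel=0, running sum=0
Position 2: rel=6, running sum=6
Position 3: rel=3, running sum=9
Position 4: rel=5, running sum=14
Position 5: rel=0, running sum=14
Position 6: rel=0, running sum=14
Position 7: rel=3, running sum=17
CG = 17

17


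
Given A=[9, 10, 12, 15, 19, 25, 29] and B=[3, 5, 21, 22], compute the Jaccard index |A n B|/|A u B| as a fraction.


A intersect B = []
|A intersect B| = 0
A union B = [3, 5, 9, 10, 12, 15, 19, 21, 22, 25, 29]
|A union B| = 11
Jaccard = 0/11 = 0

0


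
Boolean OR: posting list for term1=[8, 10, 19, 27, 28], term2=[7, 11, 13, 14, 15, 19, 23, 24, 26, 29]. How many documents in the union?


Boolean OR: find union of posting lists
term1 docs: [8, 10, 19, 27, 28]
term2 docs: [7, 11, 13, 14, 15, 19, 23, 24, 26, 29]
Union: [7, 8, 10, 11, 13, 14, 15, 19, 23, 24, 26, 27, 28, 29]
|union| = 14

14


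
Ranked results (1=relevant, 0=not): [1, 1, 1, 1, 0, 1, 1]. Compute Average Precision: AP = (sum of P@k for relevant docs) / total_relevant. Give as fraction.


Computing P@k for each relevant position:
Position 1: relevant, P@1 = 1/1 = 1
Position 2: relevant, P@2 = 2/2 = 1
Position 3: relevant, P@3 = 3/3 = 1
Position 4: relevant, P@4 = 4/4 = 1
Position 5: not relevant
Position 6: relevant, P@6 = 5/6 = 5/6
Position 7: relevant, P@7 = 6/7 = 6/7
Sum of P@k = 1 + 1 + 1 + 1 + 5/6 + 6/7 = 239/42
AP = 239/42 / 6 = 239/252

239/252


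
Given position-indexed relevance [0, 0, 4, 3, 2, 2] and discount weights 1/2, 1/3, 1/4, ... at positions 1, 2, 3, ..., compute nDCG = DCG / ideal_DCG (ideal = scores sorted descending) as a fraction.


Position discount weights w_i = 1/(i+1) for i=1..6:
Weights = [1/2, 1/3, 1/4, 1/5, 1/6, 1/7]
Actual relevance: [0, 0, 4, 3, 2, 2]
DCG = 0/2 + 0/3 + 4/4 + 3/5 + 2/6 + 2/7 = 233/105
Ideal relevance (sorted desc): [4, 3, 2, 2, 0, 0]
Ideal DCG = 4/2 + 3/3 + 2/4 + 2/5 + 0/6 + 0/7 = 39/10
nDCG = DCG / ideal_DCG = 233/105 / 39/10 = 466/819

466/819


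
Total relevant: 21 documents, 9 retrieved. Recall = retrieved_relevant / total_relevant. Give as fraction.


Recall = retrieved_relevant / total_relevant
= 9 / 21
= 9 / (9 + 12)
= 3/7

3/7


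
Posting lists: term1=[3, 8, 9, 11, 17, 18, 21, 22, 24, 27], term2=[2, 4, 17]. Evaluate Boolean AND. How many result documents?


Boolean AND: find intersection of posting lists
term1 docs: [3, 8, 9, 11, 17, 18, 21, 22, 24, 27]
term2 docs: [2, 4, 17]
Intersection: [17]
|intersection| = 1

1


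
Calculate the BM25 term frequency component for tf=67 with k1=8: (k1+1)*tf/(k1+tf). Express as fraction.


BM25 TF component = (k1+1)*tf / (k1+tf)
k1 = 8, tf = 67
Numerator = (8+1)*67 = 603
Denominator = 8 + 67 = 75
= 603/75 = 201/25

201/25


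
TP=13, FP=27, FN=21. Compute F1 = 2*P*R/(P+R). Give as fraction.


F1 = 2 * P * R / (P + R)
P = TP/(TP+FP) = 13/40 = 13/40
R = TP/(TP+FN) = 13/34 = 13/34
2 * P * R = 2 * 13/40 * 13/34 = 169/680
P + R = 13/40 + 13/34 = 481/680
F1 = 169/680 / 481/680 = 13/37

13/37


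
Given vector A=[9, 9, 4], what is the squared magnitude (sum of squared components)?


|A|^2 = sum of squared components
A[0]^2 = 9^2 = 81
A[1]^2 = 9^2 = 81
A[2]^2 = 4^2 = 16
Sum = 81 + 81 + 16 = 178

178


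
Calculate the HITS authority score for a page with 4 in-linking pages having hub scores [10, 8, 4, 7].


Authority = sum of hub scores of in-linkers
In-link 1: hub score = 10
In-link 2: hub score = 8
In-link 3: hub score = 4
In-link 4: hub score = 7
Authority = 10 + 8 + 4 + 7 = 29

29


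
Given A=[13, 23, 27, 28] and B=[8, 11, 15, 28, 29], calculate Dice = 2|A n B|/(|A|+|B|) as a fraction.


A intersect B = [28]
|A intersect B| = 1
|A| = 4, |B| = 5
Dice = 2*1 / (4+5)
= 2 / 9 = 2/9

2/9


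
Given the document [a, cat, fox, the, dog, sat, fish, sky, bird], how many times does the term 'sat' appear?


Document has 9 words
Scanning for 'sat':
Found at positions: [5]
Count = 1

1


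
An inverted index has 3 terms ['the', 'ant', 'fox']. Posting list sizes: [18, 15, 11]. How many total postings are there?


Summing posting list sizes:
'the': 18 postings
'ant': 15 postings
'fox': 11 postings
Total = 18 + 15 + 11 = 44

44


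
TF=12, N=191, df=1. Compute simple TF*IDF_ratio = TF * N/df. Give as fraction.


TF * (N/df)
= 12 * (191/1)
= 12 * 191
= 2292

2292


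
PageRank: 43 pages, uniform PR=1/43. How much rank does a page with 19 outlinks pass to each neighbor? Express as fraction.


Initial PR = 1/43 = 1/43
Outlinks = 19
Contribution per link = PR / outlinks
= 1/43 / 19
= 1/817

1/817


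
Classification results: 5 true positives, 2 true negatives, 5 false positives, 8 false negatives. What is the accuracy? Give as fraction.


Accuracy = (TP + TN) / (TP + TN + FP + FN)
TP + TN = 5 + 2 = 7
Total = 5 + 2 + 5 + 8 = 20
Accuracy = 7 / 20 = 7/20

7/20


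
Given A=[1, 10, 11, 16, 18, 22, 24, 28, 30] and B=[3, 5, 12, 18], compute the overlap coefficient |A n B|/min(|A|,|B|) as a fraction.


A intersect B = [18]
|A intersect B| = 1
min(|A|, |B|) = min(9, 4) = 4
Overlap = 1 / 4 = 1/4

1/4


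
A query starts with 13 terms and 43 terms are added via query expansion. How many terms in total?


Original terms: 13
Expansion terms: 43
Total = 13 + 43 = 56

56


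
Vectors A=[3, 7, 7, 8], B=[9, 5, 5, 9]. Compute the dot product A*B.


Dot product = sum of element-wise products
A[0]*B[0] = 3*9 = 27
A[1]*B[1] = 7*5 = 35
A[2]*B[2] = 7*5 = 35
A[3]*B[3] = 8*9 = 72
Sum = 27 + 35 + 35 + 72 = 169

169


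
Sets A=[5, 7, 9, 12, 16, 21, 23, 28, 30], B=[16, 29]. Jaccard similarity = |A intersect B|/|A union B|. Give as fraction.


A intersect B = [16]
|A intersect B| = 1
A union B = [5, 7, 9, 12, 16, 21, 23, 28, 29, 30]
|A union B| = 10
Jaccard = 1/10 = 1/10

1/10


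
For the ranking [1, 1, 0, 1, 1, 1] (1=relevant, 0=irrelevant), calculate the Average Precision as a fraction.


Computing P@k for each relevant position:
Position 1: relevant, P@1 = 1/1 = 1
Position 2: relevant, P@2 = 2/2 = 1
Position 3: not relevant
Position 4: relevant, P@4 = 3/4 = 3/4
Position 5: relevant, P@5 = 4/5 = 4/5
Position 6: relevant, P@6 = 5/6 = 5/6
Sum of P@k = 1 + 1 + 3/4 + 4/5 + 5/6 = 263/60
AP = 263/60 / 5 = 263/300

263/300


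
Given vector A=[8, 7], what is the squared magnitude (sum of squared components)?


|A|^2 = sum of squared components
A[0]^2 = 8^2 = 64
A[1]^2 = 7^2 = 49
Sum = 64 + 49 = 113

113


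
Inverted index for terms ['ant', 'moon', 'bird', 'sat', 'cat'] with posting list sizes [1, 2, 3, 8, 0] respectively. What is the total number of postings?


Summing posting list sizes:
'ant': 1 postings
'moon': 2 postings
'bird': 3 postings
'sat': 8 postings
'cat': 0 postings
Total = 1 + 2 + 3 + 8 + 0 = 14

14


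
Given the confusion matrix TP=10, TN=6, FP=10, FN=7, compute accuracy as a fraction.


Accuracy = (TP + TN) / (TP + TN + FP + FN)
TP + TN = 10 + 6 = 16
Total = 10 + 6 + 10 + 7 = 33
Accuracy = 16 / 33 = 16/33

16/33


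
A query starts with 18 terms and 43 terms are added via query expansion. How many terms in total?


Original terms: 18
Expansion terms: 43
Total = 18 + 43 = 61

61


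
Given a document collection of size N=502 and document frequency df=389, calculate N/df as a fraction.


IDF ratio = N / df
= 502 / 389
= 502/389

502/389


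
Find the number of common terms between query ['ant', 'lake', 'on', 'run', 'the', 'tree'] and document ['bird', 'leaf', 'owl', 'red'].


Query terms: ['ant', 'lake', 'on', 'run', 'the', 'tree']
Document terms: ['bird', 'leaf', 'owl', 'red']
Common terms: []
Overlap count = 0

0


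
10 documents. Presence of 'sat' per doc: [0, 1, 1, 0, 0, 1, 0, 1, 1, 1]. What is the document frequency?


Checking each document for 'sat':
Doc 1: absent
Doc 2: present
Doc 3: present
Doc 4: absent
Doc 5: absent
Doc 6: present
Doc 7: absent
Doc 8: present
Doc 9: present
Doc 10: present
df = sum of presences = 0 + 1 + 1 + 0 + 0 + 1 + 0 + 1 + 1 + 1 = 6

6


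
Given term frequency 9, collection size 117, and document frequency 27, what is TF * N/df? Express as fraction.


TF * (N/df)
= 9 * (117/27)
= 9 * 13/3
= 39

39


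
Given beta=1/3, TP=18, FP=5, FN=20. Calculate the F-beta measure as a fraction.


P = TP/(TP+FP) = 18/23 = 18/23
R = TP/(TP+FN) = 18/38 = 9/19
beta^2 = 1/3^2 = 1/9
(1 + beta^2) = 10/9
Numerator = (1+beta^2)*P*R = 180/437
Denominator = beta^2*P + R = 2/23 + 9/19 = 245/437
F_beta = 36/49

36/49


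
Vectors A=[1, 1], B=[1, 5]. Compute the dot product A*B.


Dot product = sum of element-wise products
A[0]*B[0] = 1*1 = 1
A[1]*B[1] = 1*5 = 5
Sum = 1 + 5 = 6

6


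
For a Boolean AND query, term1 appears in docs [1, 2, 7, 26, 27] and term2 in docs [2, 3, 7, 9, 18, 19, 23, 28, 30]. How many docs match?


Boolean AND: find intersection of posting lists
term1 docs: [1, 2, 7, 26, 27]
term2 docs: [2, 3, 7, 9, 18, 19, 23, 28, 30]
Intersection: [2, 7]
|intersection| = 2

2


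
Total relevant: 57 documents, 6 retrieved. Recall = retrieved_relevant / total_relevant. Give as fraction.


Recall = retrieved_relevant / total_relevant
= 6 / 57
= 6 / (6 + 51)
= 2/19

2/19


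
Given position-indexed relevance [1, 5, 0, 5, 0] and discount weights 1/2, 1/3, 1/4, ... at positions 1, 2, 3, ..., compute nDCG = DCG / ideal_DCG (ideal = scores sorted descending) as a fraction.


Position discount weights w_i = 1/(i+1) for i=1..5:
Weights = [1/2, 1/3, 1/4, 1/5, 1/6]
Actual relevance: [1, 5, 0, 5, 0]
DCG = 1/2 + 5/3 + 0/4 + 5/5 + 0/6 = 19/6
Ideal relevance (sorted desc): [5, 5, 1, 0, 0]
Ideal DCG = 5/2 + 5/3 + 1/4 + 0/5 + 0/6 = 53/12
nDCG = DCG / ideal_DCG = 19/6 / 53/12 = 38/53

38/53


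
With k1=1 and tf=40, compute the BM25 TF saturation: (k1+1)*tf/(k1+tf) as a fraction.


BM25 TF component = (k1+1)*tf / (k1+tf)
k1 = 1, tf = 40
Numerator = (1+1)*40 = 80
Denominator = 1 + 40 = 41
= 80/41 = 80/41

80/41


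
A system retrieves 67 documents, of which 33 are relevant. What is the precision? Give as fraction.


Precision = relevant_retrieved / total_retrieved
= 33 / 67
= 33 / (33 + 34)
= 33/67

33/67


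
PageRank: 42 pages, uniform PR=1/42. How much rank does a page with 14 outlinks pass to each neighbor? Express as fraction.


Initial PR = 1/42 = 1/42
Outlinks = 14
Contribution per link = PR / outlinks
= 1/42 / 14
= 1/588

1/588


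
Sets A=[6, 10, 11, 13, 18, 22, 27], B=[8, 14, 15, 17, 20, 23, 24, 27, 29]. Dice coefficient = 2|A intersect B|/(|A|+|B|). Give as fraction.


A intersect B = [27]
|A intersect B| = 1
|A| = 7, |B| = 9
Dice = 2*1 / (7+9)
= 2 / 16 = 1/8

1/8


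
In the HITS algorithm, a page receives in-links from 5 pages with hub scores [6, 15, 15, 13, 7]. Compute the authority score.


Authority = sum of hub scores of in-linkers
In-link 1: hub score = 6
In-link 2: hub score = 15
In-link 3: hub score = 15
In-link 4: hub score = 13
In-link 5: hub score = 7
Authority = 6 + 15 + 15 + 13 + 7 = 56

56


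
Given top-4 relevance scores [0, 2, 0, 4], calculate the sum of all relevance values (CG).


Cumulative Gain = sum of relevance scores
Position 1: rel=0, running sum=0
Position 2: rel=2, running sum=2
Position 3: rel=0, running sum=2
Position 4: rel=4, running sum=6
CG = 6

6


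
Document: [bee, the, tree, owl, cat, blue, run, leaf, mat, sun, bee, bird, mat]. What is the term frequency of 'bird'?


Document has 13 words
Scanning for 'bird':
Found at positions: [11]
Count = 1

1


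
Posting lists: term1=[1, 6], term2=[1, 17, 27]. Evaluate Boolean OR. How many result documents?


Boolean OR: find union of posting lists
term1 docs: [1, 6]
term2 docs: [1, 17, 27]
Union: [1, 6, 17, 27]
|union| = 4

4


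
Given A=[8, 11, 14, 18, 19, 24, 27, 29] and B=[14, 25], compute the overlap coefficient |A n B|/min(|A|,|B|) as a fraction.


A intersect B = [14]
|A intersect B| = 1
min(|A|, |B|) = min(8, 2) = 2
Overlap = 1 / 2 = 1/2

1/2


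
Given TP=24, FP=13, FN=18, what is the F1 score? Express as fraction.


F1 = 2 * P * R / (P + R)
P = TP/(TP+FP) = 24/37 = 24/37
R = TP/(TP+FN) = 24/42 = 4/7
2 * P * R = 2 * 24/37 * 4/7 = 192/259
P + R = 24/37 + 4/7 = 316/259
F1 = 192/259 / 316/259 = 48/79

48/79


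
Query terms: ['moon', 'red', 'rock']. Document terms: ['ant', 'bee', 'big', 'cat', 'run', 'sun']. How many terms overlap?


Query terms: ['moon', 'red', 'rock']
Document terms: ['ant', 'bee', 'big', 'cat', 'run', 'sun']
Common terms: []
Overlap count = 0

0


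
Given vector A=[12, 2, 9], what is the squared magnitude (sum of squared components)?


|A|^2 = sum of squared components
A[0]^2 = 12^2 = 144
A[1]^2 = 2^2 = 4
A[2]^2 = 9^2 = 81
Sum = 144 + 4 + 81 = 229

229


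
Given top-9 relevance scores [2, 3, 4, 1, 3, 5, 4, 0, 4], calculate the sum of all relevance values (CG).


Cumulative Gain = sum of relevance scores
Position 1: rel=2, running sum=2
Position 2: rel=3, running sum=5
Position 3: rel=4, running sum=9
Position 4: rel=1, running sum=10
Position 5: rel=3, running sum=13
Position 6: rel=5, running sum=18
Position 7: rel=4, running sum=22
Position 8: rel=0, running sum=22
Position 9: rel=4, running sum=26
CG = 26

26


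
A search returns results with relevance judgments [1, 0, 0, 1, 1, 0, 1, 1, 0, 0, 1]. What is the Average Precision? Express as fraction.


Computing P@k for each relevant position:
Position 1: relevant, P@1 = 1/1 = 1
Position 2: not relevant
Position 3: not relevant
Position 4: relevant, P@4 = 2/4 = 1/2
Position 5: relevant, P@5 = 3/5 = 3/5
Position 6: not relevant
Position 7: relevant, P@7 = 4/7 = 4/7
Position 8: relevant, P@8 = 5/8 = 5/8
Position 9: not relevant
Position 10: not relevant
Position 11: relevant, P@11 = 6/11 = 6/11
Sum of P@k = 1 + 1/2 + 3/5 + 4/7 + 5/8 + 6/11 = 11833/3080
AP = 11833/3080 / 6 = 11833/18480

11833/18480


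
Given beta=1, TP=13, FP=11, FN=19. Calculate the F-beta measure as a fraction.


P = TP/(TP+FP) = 13/24 = 13/24
R = TP/(TP+FN) = 13/32 = 13/32
beta^2 = 1^2 = 1
(1 + beta^2) = 2
Numerator = (1+beta^2)*P*R = 169/384
Denominator = beta^2*P + R = 13/24 + 13/32 = 91/96
F_beta = 13/28

13/28


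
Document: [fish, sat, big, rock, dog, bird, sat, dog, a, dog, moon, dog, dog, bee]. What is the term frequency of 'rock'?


Document has 14 words
Scanning for 'rock':
Found at positions: [3]
Count = 1

1


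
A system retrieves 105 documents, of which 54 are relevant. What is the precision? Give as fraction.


Precision = relevant_retrieved / total_retrieved
= 54 / 105
= 54 / (54 + 51)
= 18/35

18/35


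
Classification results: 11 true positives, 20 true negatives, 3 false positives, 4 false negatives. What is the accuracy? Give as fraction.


Accuracy = (TP + TN) / (TP + TN + FP + FN)
TP + TN = 11 + 20 = 31
Total = 11 + 20 + 3 + 4 = 38
Accuracy = 31 / 38 = 31/38

31/38


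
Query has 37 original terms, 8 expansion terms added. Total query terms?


Original terms: 37
Expansion terms: 8
Total = 37 + 8 = 45

45


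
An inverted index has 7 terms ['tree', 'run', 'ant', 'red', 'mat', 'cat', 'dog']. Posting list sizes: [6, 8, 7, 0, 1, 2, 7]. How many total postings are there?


Summing posting list sizes:
'tree': 6 postings
'run': 8 postings
'ant': 7 postings
'red': 0 postings
'mat': 1 postings
'cat': 2 postings
'dog': 7 postings
Total = 6 + 8 + 7 + 0 + 1 + 2 + 7 = 31

31


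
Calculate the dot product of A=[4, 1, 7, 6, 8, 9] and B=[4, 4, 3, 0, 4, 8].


Dot product = sum of element-wise products
A[0]*B[0] = 4*4 = 16
A[1]*B[1] = 1*4 = 4
A[2]*B[2] = 7*3 = 21
A[3]*B[3] = 6*0 = 0
A[4]*B[4] = 8*4 = 32
A[5]*B[5] = 9*8 = 72
Sum = 16 + 4 + 21 + 0 + 32 + 72 = 145

145


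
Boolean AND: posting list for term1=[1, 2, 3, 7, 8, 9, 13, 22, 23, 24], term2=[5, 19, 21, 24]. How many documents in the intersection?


Boolean AND: find intersection of posting lists
term1 docs: [1, 2, 3, 7, 8, 9, 13, 22, 23, 24]
term2 docs: [5, 19, 21, 24]
Intersection: [24]
|intersection| = 1

1


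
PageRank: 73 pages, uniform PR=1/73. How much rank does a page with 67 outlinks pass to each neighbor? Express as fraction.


Initial PR = 1/73 = 1/73
Outlinks = 67
Contribution per link = PR / outlinks
= 1/73 / 67
= 1/4891

1/4891


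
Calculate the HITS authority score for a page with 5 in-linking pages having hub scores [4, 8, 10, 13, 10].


Authority = sum of hub scores of in-linkers
In-link 1: hub score = 4
In-link 2: hub score = 8
In-link 3: hub score = 10
In-link 4: hub score = 13
In-link 5: hub score = 10
Authority = 4 + 8 + 10 + 13 + 10 = 45

45


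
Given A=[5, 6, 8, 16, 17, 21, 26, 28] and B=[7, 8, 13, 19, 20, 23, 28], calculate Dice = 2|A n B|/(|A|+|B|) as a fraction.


A intersect B = [8, 28]
|A intersect B| = 2
|A| = 8, |B| = 7
Dice = 2*2 / (8+7)
= 4 / 15 = 4/15

4/15


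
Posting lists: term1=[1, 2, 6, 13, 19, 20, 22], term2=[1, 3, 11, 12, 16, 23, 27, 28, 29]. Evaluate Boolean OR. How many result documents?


Boolean OR: find union of posting lists
term1 docs: [1, 2, 6, 13, 19, 20, 22]
term2 docs: [1, 3, 11, 12, 16, 23, 27, 28, 29]
Union: [1, 2, 3, 6, 11, 12, 13, 16, 19, 20, 22, 23, 27, 28, 29]
|union| = 15

15
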